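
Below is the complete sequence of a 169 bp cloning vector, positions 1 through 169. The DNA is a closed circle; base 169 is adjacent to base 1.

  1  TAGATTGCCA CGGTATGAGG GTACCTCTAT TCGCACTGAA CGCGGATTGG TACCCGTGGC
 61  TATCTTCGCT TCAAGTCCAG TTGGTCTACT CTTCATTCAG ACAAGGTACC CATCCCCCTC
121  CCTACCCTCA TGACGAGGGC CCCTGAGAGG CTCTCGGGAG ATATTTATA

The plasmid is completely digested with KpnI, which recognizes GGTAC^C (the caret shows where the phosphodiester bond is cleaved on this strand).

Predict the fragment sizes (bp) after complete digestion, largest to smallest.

84, 56, 29 bp

KpnI sites (GGTACC) start at positions 20, 49, 105.
KpnI cuts after base 5 of each site (before the last base), so after positions 24, 53, 109.
Circular molecule, 3 cuts → 3 fragments:
  25–53 → 29 bp
  54–109 → 56 bp
  110–169 then 1–24 → 60 + 24 = 84 bp
Sorted largest to smallest: 84, 56, 29 bp.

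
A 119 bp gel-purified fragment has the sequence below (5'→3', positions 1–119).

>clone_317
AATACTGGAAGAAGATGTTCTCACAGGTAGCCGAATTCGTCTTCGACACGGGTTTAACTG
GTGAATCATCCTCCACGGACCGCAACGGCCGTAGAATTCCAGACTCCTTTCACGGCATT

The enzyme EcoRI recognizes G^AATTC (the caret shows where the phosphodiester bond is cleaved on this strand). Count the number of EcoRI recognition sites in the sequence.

2

GAATTC occurs starting at positions 33, 94.
EcoRI cuts at 2 sites.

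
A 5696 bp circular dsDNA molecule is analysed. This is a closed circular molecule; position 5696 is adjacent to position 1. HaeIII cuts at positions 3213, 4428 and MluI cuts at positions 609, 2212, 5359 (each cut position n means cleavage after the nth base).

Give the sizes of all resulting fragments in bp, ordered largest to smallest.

Combined cut positions (sorted): 609, 2212, 3213, 4428, 5359.
Circular molecule, 5 cuts → 5 fragments:
  2212 − 609 = 1603 bp
  3213 − 2212 = 1001 bp
  4428 − 3213 = 1215 bp
  5359 − 4428 = 931 bp
  wrap: 5696 − 5359 + 609 = 946 bp
Sorted largest to smallest: 1603, 1215, 1001, 946, 931 bp.

1603, 1215, 1001, 946, 931 bp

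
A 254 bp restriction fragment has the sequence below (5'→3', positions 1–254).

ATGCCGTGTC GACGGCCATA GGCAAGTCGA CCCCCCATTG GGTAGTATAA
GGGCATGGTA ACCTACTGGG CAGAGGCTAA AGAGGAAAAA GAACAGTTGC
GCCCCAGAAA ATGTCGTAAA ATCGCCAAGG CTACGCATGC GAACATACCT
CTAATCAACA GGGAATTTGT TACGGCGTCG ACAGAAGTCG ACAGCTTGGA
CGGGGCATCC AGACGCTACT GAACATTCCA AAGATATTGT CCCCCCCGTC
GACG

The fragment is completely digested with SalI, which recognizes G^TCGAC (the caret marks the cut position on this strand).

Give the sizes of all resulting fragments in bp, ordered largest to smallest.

SalI sites (GTCGAC) start at positions 8, 26, 177, 187, 248.
SalI cuts after the first base of each site, so after positions 8, 26, 177, 187, 248.
Linear molecule, 5 cuts → 6 fragments:
  1–8 → 8 bp
  9–26 → 18 bp
  27–177 → 151 bp
  178–187 → 10 bp
  188–248 → 61 bp
  249–254 → 6 bp
Sorted largest to smallest: 151, 61, 18, 10, 8, 6 bp.

151, 61, 18, 10, 8, 6 bp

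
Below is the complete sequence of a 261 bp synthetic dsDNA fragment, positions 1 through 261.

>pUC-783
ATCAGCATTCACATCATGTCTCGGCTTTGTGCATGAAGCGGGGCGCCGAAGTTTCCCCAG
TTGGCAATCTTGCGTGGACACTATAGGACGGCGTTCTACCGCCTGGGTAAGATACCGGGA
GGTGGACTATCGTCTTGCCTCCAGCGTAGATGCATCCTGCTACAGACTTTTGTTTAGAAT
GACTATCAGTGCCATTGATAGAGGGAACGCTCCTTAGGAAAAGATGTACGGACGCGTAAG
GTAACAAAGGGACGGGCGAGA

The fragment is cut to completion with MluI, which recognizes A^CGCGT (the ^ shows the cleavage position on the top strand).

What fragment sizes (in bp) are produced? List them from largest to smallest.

The MluI site (ACGCGT) starts at position 232.
MluI cuts after the first base of each site, so after position 232.
Linear molecule, 1 cut → 2 fragments:
  1–232 → 232 bp
  233–261 → 29 bp
Sorted largest to smallest: 232, 29 bp.

232, 29 bp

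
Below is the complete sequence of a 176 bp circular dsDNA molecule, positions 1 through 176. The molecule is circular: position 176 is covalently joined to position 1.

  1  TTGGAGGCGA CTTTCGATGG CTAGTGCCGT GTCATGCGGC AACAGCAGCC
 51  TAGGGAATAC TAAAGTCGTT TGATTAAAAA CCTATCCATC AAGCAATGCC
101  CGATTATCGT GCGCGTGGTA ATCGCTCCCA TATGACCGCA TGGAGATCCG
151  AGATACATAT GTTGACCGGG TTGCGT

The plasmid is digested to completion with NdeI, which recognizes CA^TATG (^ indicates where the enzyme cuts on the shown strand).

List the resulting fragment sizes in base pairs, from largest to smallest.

149, 27 bp

NdeI sites (CATATG) start at positions 129, 156.
NdeI cuts after base 2 of each site, so after positions 130, 157.
Circular molecule, 2 cuts → 2 fragments:
  131–157 → 27 bp
  158–176 then 1–130 → 19 + 130 = 149 bp
Sorted largest to smallest: 149, 27 bp.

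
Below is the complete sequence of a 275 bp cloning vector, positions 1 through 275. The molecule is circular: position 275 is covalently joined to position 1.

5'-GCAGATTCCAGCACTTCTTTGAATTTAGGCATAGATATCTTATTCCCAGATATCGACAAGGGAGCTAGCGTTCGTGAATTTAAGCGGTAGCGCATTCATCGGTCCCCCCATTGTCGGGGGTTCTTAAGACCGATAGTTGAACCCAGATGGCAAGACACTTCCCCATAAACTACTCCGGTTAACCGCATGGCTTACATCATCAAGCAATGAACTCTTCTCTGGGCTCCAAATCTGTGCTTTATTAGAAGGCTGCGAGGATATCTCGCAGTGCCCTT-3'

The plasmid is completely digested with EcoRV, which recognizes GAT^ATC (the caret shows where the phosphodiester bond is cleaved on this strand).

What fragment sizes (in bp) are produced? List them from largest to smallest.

EcoRV sites (GATATC) start at positions 34, 49, 257.
EcoRV cuts after base 3 of each site, so after positions 36, 51, 259.
Circular molecule, 3 cuts → 3 fragments:
  37–51 → 15 bp
  52–259 → 208 bp
  260–275 then 1–36 → 16 + 36 = 52 bp
Sorted largest to smallest: 208, 52, 15 bp.

208, 52, 15 bp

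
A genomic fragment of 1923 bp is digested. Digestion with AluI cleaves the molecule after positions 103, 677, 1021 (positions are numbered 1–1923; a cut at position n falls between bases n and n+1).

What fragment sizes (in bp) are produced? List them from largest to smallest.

Linear molecule, 3 cuts → 4 fragments:
  103 − 0 = 103 bp
  677 − 103 = 574 bp
  1021 − 677 = 344 bp
  1923 − 1021 = 902 bp
Sorted largest to smallest: 902, 574, 344, 103 bp.

902, 574, 344, 103 bp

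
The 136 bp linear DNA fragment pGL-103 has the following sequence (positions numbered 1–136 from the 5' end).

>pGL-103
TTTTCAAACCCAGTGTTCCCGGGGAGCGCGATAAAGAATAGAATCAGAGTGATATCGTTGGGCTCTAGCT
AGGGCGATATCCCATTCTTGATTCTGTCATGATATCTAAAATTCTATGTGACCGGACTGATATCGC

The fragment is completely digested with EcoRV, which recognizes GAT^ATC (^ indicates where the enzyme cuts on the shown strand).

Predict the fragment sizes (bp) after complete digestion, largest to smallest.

EcoRV sites (GATATC) start at positions 51, 76, 101, 129.
EcoRV cuts after base 3 of each site, so after positions 53, 78, 103, 131.
Linear molecule, 4 cuts → 5 fragments:
  1–53 → 53 bp
  54–78 → 25 bp
  79–103 → 25 bp
  104–131 → 28 bp
  132–136 → 5 bp
Sorted largest to smallest: 53, 28, 25, 25, 5 bp.

53, 28, 25, 25, 5 bp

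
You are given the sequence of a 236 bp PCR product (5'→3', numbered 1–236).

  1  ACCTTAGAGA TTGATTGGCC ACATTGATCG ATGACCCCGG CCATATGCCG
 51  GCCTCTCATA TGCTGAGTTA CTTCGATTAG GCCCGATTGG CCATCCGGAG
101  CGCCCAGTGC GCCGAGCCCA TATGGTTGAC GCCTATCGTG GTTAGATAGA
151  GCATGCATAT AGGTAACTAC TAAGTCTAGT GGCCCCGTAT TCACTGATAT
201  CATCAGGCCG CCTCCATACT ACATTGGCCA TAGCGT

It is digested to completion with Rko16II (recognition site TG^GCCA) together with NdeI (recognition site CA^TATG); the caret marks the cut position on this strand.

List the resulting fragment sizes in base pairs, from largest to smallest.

Rko16II sites (TGGCCA) start at positions 16, 88, 225.
Rko16II cuts after base 2 of each site, so after positions 17, 89, 226.
NdeI sites (CATATG) start at positions 42, 57, 119.
NdeI cuts after base 2 of each site, so after positions 43, 58, 120.
Combined cut positions: 17, 43, 58, 89, 120, 226.
Linear molecule, 6 cuts → 7 fragments:
  1–17 → 17 bp
  18–43 → 26 bp
  44–58 → 15 bp
  59–89 → 31 bp
  90–120 → 31 bp
  121–226 → 106 bp
  227–236 → 10 bp
Sorted largest to smallest: 106, 31, 31, 26, 17, 15, 10 bp.

106, 31, 31, 26, 17, 15, 10 bp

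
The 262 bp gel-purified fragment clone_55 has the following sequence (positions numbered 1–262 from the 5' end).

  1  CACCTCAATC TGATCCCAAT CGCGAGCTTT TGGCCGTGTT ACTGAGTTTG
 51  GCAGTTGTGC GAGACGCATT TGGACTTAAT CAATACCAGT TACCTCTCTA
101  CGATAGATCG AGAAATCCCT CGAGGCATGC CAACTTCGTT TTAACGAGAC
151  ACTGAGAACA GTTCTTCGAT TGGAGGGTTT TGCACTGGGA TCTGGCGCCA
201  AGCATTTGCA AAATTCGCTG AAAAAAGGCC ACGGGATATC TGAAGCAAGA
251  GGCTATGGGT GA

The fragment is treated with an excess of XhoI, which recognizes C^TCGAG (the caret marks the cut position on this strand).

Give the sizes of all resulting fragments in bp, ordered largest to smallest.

The XhoI site (CTCGAG) starts at position 119.
XhoI cuts after the first base of each site, so after position 119.
Linear molecule, 1 cut → 2 fragments:
  1–119 → 119 bp
  120–262 → 143 bp
Sorted largest to smallest: 143, 119 bp.

143, 119 bp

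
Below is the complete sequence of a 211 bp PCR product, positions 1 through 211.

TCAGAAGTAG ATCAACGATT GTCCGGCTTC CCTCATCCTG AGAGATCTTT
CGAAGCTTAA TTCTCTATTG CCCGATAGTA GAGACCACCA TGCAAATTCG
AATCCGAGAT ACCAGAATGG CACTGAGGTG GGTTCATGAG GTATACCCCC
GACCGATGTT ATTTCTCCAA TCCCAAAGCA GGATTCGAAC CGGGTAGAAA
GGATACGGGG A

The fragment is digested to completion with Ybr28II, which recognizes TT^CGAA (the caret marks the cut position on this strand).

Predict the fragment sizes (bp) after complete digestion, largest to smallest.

87, 50, 48, 26 bp

Ybr28II sites (TTCGAA) start at positions 49, 97, 184.
Ybr28II cuts after base 2 of each site, so after positions 50, 98, 185.
Linear molecule, 3 cuts → 4 fragments:
  1–50 → 50 bp
  51–98 → 48 bp
  99–185 → 87 bp
  186–211 → 26 bp
Sorted largest to smallest: 87, 50, 48, 26 bp.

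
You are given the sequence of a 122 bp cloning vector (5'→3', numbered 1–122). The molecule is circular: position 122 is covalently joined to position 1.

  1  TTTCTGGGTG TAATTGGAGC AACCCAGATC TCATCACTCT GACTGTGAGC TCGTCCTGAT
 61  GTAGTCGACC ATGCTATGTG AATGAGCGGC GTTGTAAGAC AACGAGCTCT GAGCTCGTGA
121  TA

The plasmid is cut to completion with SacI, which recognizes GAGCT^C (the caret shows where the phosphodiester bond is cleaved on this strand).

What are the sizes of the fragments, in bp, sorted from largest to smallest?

58, 57, 7 bp

SacI sites (GAGCTC) start at positions 47, 104, 111.
SacI cuts after base 5 of each site (before the last base), so after positions 51, 108, 115.
Circular molecule, 3 cuts → 3 fragments:
  52–108 → 57 bp
  109–115 → 7 bp
  116–122 then 1–51 → 7 + 51 = 58 bp
Sorted largest to smallest: 58, 57, 7 bp.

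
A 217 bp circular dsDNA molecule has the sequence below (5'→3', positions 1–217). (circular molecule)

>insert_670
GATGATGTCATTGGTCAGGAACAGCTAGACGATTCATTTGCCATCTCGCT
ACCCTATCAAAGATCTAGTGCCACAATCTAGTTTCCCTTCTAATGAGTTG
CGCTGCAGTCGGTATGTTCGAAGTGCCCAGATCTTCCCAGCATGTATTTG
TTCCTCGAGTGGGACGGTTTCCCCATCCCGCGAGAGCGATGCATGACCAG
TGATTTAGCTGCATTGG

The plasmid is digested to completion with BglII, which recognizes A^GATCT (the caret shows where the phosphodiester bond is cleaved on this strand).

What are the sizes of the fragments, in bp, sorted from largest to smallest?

BglII sites (AGATCT) start at positions 61, 129.
BglII cuts after the first base of each site, so after positions 61, 129.
Circular molecule, 2 cuts → 2 fragments:
  62–129 → 68 bp
  130–217 then 1–61 → 88 + 61 = 149 bp
Sorted largest to smallest: 149, 68 bp.

149, 68 bp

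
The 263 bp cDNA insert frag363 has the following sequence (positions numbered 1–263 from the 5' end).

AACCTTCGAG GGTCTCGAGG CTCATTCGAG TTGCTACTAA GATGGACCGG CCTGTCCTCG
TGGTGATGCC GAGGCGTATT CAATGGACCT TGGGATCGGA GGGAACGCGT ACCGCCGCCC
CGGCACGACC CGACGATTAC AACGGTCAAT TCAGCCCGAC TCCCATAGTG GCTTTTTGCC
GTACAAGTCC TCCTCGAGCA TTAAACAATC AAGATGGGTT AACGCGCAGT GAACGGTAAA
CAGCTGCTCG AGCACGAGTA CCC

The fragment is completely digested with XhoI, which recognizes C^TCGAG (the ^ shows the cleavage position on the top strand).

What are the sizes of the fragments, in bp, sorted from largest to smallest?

179, 54, 16, 14 bp

XhoI sites (CTCGAG) start at positions 14, 193, 247.
XhoI cuts after the first base of each site, so after positions 14, 193, 247.
Linear molecule, 3 cuts → 4 fragments:
  1–14 → 14 bp
  15–193 → 179 bp
  194–247 → 54 bp
  248–263 → 16 bp
Sorted largest to smallest: 179, 54, 16, 14 bp.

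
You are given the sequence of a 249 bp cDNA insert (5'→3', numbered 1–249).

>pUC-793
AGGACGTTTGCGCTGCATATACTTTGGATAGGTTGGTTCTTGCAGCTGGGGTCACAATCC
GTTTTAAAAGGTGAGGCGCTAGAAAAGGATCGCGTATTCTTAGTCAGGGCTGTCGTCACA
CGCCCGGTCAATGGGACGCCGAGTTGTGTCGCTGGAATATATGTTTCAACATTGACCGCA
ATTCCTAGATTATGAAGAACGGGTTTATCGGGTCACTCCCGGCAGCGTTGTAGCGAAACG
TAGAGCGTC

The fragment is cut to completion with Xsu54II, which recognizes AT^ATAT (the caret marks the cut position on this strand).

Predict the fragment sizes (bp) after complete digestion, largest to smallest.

The Xsu54II site (ATATAT) starts at position 157.
Xsu54II cuts after base 2 of each site, so after position 158.
Linear molecule, 1 cut → 2 fragments:
  1–158 → 158 bp
  159–249 → 91 bp
Sorted largest to smallest: 158, 91 bp.

158, 91 bp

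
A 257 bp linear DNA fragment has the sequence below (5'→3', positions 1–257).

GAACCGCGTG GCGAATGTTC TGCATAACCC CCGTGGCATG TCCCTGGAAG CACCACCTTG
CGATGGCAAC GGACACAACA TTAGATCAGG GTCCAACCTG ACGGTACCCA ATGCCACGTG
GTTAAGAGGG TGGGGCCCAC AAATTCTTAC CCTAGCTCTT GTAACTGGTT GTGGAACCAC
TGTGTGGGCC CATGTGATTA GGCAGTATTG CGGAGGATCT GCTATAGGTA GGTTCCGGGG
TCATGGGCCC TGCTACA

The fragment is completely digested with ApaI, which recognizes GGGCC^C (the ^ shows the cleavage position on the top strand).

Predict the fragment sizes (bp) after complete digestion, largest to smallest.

ApaI sites (GGGCCC) start at positions 133, 186, 245.
ApaI cuts after base 5 of each site (before the last base), so after positions 137, 190, 249.
Linear molecule, 3 cuts → 4 fragments:
  1–137 → 137 bp
  138–190 → 53 bp
  191–249 → 59 bp
  250–257 → 8 bp
Sorted largest to smallest: 137, 59, 53, 8 bp.

137, 59, 53, 8 bp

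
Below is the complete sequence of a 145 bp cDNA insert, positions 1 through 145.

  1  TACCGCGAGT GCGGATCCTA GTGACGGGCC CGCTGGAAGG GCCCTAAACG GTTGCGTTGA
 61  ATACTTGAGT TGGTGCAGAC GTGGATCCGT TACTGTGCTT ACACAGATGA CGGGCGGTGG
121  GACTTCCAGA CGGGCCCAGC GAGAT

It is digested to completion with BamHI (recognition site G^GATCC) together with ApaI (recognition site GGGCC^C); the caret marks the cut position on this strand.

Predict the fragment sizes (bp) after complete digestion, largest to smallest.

BamHI sites (GGATCC) start at positions 13, 83.
BamHI cuts after the first base of each site, so after positions 13, 83.
ApaI sites (GGGCCC) start at positions 26, 39, 132.
ApaI cuts after base 5 of each site (before the last base), so after positions 30, 43, 136.
Combined cut positions: 13, 30, 43, 83, 136.
Linear molecule, 5 cuts → 6 fragments:
  1–13 → 13 bp
  14–30 → 17 bp
  31–43 → 13 bp
  44–83 → 40 bp
  84–136 → 53 bp
  137–145 → 9 bp
Sorted largest to smallest: 53, 40, 17, 13, 13, 9 bp.

53, 40, 17, 13, 13, 9 bp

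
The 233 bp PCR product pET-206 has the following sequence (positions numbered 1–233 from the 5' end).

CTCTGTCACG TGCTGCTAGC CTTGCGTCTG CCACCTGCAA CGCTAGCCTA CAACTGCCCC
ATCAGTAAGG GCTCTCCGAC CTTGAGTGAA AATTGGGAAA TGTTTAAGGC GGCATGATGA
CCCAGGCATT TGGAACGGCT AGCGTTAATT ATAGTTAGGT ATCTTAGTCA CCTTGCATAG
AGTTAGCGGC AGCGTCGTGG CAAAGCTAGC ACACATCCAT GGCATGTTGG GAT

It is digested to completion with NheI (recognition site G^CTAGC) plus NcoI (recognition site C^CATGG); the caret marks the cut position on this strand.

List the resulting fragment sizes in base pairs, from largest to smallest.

NheI sites (GCTAGC) start at positions 15, 42, 138, 205.
NheI cuts after the first base of each site, so after positions 15, 42, 138, 205.
The NcoI site (CCATGG) starts at position 217.
NcoI cuts after the first base of each site, so after position 217.
Combined cut positions: 15, 42, 138, 205, 217.
Linear molecule, 5 cuts → 6 fragments:
  1–15 → 15 bp
  16–42 → 27 bp
  43–138 → 96 bp
  139–205 → 67 bp
  206–217 → 12 bp
  218–233 → 16 bp
Sorted largest to smallest: 96, 67, 27, 16, 15, 12 bp.

96, 67, 27, 16, 15, 12 bp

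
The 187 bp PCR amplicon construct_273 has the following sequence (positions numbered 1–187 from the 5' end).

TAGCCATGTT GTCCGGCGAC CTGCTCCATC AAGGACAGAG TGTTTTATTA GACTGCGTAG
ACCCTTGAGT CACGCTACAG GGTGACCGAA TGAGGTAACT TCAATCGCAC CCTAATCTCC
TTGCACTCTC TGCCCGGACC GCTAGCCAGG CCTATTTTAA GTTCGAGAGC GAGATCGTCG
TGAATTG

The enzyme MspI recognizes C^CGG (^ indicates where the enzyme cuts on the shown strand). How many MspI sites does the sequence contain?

2

CCGG occurs starting at positions 13, 134.
MspI cuts at 2 sites.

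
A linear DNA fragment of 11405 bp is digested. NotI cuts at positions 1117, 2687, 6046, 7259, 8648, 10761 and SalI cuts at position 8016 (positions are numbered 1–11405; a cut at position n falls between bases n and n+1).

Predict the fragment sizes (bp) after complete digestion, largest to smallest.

3359, 2113, 1570, 1213, 1117, 757, 644, 632 bp

Combined cut positions (sorted): 1117, 2687, 6046, 7259, 8016, 8648, 10761.
Linear molecule, 7 cuts → 8 fragments:
  1117 − 0 = 1117 bp
  2687 − 1117 = 1570 bp
  6046 − 2687 = 3359 bp
  7259 − 6046 = 1213 bp
  8016 − 7259 = 757 bp
  8648 − 8016 = 632 bp
  10761 − 8648 = 2113 bp
  11405 − 10761 = 644 bp
Sorted largest to smallest: 3359, 2113, 1570, 1213, 1117, 757, 644, 632 bp.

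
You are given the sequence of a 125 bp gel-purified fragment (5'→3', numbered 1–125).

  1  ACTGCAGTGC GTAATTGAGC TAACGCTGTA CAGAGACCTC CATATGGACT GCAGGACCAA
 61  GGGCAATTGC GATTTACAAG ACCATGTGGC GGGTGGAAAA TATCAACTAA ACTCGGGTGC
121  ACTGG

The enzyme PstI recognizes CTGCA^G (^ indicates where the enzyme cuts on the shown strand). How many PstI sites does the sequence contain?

2

CTGCAG occurs starting at positions 2, 49.
PstI cuts at 2 sites.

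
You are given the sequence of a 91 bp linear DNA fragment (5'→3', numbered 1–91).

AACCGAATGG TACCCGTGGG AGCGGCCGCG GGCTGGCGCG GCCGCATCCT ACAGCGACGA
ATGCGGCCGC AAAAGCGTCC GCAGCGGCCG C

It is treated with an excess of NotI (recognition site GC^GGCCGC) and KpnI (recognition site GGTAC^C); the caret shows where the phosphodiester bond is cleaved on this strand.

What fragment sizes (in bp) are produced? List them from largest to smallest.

NotI sites (GCGGCCGC) start at positions 22, 38, 63, 84.
NotI cuts after base 2 of each site, so after positions 23, 39, 64, 85.
The KpnI site (GGTACC) starts at position 9.
KpnI cuts after base 5 of each site (before the last base), so after position 13.
Combined cut positions: 13, 23, 39, 64, 85.
Linear molecule, 5 cuts → 6 fragments:
  1–13 → 13 bp
  14–23 → 10 bp
  24–39 → 16 bp
  40–64 → 25 bp
  65–85 → 21 bp
  86–91 → 6 bp
Sorted largest to smallest: 25, 21, 16, 13, 10, 6 bp.

25, 21, 16, 13, 10, 6 bp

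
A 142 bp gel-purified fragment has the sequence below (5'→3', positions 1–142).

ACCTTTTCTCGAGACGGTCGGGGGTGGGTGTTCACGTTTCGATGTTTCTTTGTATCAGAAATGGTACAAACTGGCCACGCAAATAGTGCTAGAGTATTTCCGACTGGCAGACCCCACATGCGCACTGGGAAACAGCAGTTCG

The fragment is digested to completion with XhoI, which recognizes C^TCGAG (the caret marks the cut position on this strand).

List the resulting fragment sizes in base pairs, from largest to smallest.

134, 8 bp

The XhoI site (CTCGAG) starts at position 8.
XhoI cuts after the first base of each site, so after position 8.
Linear molecule, 1 cut → 2 fragments:
  1–8 → 8 bp
  9–142 → 134 bp
Sorted largest to smallest: 134, 8 bp.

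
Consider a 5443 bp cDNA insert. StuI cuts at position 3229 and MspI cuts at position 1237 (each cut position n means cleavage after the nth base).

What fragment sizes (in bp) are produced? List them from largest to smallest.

Combined cut positions (sorted): 1237, 3229.
Linear molecule, 2 cuts → 3 fragments:
  1237 − 0 = 1237 bp
  3229 − 1237 = 1992 bp
  5443 − 3229 = 2214 bp
Sorted largest to smallest: 2214, 1992, 1237 bp.

2214, 1992, 1237 bp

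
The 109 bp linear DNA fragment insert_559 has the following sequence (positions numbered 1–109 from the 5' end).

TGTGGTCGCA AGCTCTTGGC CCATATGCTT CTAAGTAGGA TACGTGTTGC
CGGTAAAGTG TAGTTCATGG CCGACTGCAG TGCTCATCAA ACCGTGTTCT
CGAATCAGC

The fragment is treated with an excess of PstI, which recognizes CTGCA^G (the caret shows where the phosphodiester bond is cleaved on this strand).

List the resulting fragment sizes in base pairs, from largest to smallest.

79, 30 bp

The PstI site (CTGCAG) starts at position 75.
PstI cuts after base 5 of each site (before the last base), so after position 79.
Linear molecule, 1 cut → 2 fragments:
  1–79 → 79 bp
  80–109 → 30 bp
Sorted largest to smallest: 79, 30 bp.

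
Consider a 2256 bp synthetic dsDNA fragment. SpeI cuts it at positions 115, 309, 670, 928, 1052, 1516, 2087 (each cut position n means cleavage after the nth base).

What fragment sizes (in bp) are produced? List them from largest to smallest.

571, 464, 361, 258, 194, 169, 124, 115 bp

Linear molecule, 7 cuts → 8 fragments:
  115 − 0 = 115 bp
  309 − 115 = 194 bp
  670 − 309 = 361 bp
  928 − 670 = 258 bp
  1052 − 928 = 124 bp
  1516 − 1052 = 464 bp
  2087 − 1516 = 571 bp
  2256 − 2087 = 169 bp
Sorted largest to smallest: 571, 464, 361, 258, 194, 169, 124, 115 bp.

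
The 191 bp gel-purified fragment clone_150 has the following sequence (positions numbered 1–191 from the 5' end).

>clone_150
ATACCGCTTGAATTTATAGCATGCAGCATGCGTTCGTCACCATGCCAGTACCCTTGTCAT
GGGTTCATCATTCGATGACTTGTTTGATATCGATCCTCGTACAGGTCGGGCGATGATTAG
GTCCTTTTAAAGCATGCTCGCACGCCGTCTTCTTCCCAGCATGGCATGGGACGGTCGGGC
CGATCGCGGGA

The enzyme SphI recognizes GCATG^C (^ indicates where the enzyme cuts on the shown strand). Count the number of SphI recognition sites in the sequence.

3

GCATGC occurs starting at positions 19, 26, 132.
SphI cuts at 3 sites.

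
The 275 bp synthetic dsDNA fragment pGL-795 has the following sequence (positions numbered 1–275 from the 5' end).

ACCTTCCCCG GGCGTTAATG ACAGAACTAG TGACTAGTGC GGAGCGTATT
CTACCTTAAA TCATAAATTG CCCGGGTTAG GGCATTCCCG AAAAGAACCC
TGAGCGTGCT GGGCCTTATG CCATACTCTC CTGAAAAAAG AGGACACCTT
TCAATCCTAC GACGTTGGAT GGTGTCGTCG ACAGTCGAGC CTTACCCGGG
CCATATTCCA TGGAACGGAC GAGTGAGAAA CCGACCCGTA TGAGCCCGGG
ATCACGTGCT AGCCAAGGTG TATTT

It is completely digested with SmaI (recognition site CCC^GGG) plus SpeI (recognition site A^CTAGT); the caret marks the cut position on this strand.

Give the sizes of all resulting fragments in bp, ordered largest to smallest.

SmaI sites (CCCGGG) start at positions 7, 71, 195, 245.
SmaI cuts after base 3 of each site, so after positions 9, 73, 197, 247.
SpeI sites (ACTAGT) start at positions 26, 33.
SpeI cuts after the first base of each site, so after positions 26, 33.
Combined cut positions: 9, 26, 33, 73, 197, 247.
Linear molecule, 6 cuts → 7 fragments:
  1–9 → 9 bp
  10–26 → 17 bp
  27–33 → 7 bp
  34–73 → 40 bp
  74–197 → 124 bp
  198–247 → 50 bp
  248–275 → 28 bp
Sorted largest to smallest: 124, 50, 40, 28, 17, 9, 7 bp.

124, 50, 40, 28, 17, 9, 7 bp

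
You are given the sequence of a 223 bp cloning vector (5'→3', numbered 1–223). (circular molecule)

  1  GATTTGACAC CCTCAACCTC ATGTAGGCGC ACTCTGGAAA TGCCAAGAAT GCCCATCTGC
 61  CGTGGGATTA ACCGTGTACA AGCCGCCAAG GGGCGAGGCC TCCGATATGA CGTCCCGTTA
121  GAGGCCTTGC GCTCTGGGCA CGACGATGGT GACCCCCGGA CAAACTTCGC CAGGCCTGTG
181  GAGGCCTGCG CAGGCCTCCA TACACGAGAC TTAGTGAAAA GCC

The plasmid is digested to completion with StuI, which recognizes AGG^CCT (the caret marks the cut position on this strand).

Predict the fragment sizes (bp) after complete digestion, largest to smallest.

StuI sites (AGGCCT) start at positions 96, 122, 172, 182, 192.
StuI cuts after base 3 of each site, so after positions 98, 124, 174, 184, 194.
Circular molecule, 5 cuts → 5 fragments:
  99–124 → 26 bp
  125–174 → 50 bp
  175–184 → 10 bp
  185–194 → 10 bp
  195–223 then 1–98 → 29 + 98 = 127 bp
Sorted largest to smallest: 127, 50, 26, 10, 10 bp.

127, 50, 26, 10, 10 bp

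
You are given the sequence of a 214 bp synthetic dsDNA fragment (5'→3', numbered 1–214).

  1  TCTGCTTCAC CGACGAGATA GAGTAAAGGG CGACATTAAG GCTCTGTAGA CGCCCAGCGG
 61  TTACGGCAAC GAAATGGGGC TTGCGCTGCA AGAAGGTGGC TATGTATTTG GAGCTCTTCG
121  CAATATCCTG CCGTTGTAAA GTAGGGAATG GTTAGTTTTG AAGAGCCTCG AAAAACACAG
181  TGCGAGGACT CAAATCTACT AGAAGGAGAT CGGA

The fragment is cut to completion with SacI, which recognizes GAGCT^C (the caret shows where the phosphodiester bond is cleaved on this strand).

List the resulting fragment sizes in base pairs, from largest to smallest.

115, 99 bp

The SacI site (GAGCTC) starts at position 111.
SacI cuts after base 5 of each site (before the last base), so after position 115.
Linear molecule, 1 cut → 2 fragments:
  1–115 → 115 bp
  116–214 → 99 bp
Sorted largest to smallest: 115, 99 bp.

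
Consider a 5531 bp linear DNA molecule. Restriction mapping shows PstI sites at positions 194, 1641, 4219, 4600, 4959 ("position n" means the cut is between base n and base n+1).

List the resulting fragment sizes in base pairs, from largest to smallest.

Linear molecule, 5 cuts → 6 fragments:
  194 − 0 = 194 bp
  1641 − 194 = 1447 bp
  4219 − 1641 = 2578 bp
  4600 − 4219 = 381 bp
  4959 − 4600 = 359 bp
  5531 − 4959 = 572 bp
Sorted largest to smallest: 2578, 1447, 572, 381, 359, 194 bp.

2578, 1447, 572, 381, 359, 194 bp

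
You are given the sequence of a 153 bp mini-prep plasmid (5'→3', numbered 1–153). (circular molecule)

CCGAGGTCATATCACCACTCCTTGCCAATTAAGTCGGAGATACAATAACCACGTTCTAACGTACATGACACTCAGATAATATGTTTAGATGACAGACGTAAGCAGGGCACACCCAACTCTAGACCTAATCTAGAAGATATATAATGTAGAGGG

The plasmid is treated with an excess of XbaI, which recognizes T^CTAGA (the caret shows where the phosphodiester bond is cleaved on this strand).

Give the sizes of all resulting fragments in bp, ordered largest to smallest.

XbaI sites (TCTAGA) start at positions 118, 129.
XbaI cuts after the first base of each site, so after positions 118, 129.
Circular molecule, 2 cuts → 2 fragments:
  119–129 → 11 bp
  130–153 then 1–118 → 24 + 118 = 142 bp
Sorted largest to smallest: 142, 11 bp.

142, 11 bp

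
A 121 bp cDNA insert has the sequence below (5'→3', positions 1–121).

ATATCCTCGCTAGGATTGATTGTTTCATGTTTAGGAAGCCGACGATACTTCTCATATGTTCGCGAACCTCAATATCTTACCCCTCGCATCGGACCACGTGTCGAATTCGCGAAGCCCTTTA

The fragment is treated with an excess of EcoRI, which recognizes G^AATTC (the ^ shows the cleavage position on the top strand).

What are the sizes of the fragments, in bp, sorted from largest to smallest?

103, 18 bp

The EcoRI site (GAATTC) starts at position 103.
EcoRI cuts after the first base of each site, so after position 103.
Linear molecule, 1 cut → 2 fragments:
  1–103 → 103 bp
  104–121 → 18 bp
Sorted largest to smallest: 103, 18 bp.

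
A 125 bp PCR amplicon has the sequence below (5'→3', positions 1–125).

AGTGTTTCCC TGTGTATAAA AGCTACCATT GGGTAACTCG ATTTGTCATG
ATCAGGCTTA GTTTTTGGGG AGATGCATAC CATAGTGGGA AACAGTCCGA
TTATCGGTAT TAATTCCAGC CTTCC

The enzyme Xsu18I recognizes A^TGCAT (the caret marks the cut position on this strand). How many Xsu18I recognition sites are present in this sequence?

ATGCAT occurs starting at position 73.
Xsu18I cuts at 1 site.

1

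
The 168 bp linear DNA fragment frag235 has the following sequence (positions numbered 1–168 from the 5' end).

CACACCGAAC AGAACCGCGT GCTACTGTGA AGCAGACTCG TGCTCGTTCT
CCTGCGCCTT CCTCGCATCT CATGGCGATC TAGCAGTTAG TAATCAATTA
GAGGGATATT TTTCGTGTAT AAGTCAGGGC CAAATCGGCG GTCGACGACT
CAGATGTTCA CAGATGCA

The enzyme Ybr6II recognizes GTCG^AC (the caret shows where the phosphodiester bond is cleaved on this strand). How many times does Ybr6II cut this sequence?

1

GTCGAC occurs starting at position 141.
Ybr6II cuts at 1 site.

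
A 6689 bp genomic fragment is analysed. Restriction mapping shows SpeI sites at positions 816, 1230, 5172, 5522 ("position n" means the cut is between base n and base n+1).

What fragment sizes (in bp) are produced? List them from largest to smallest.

3942, 1167, 816, 414, 350 bp

Linear molecule, 4 cuts → 5 fragments:
  816 − 0 = 816 bp
  1230 − 816 = 414 bp
  5172 − 1230 = 3942 bp
  5522 − 5172 = 350 bp
  6689 − 5522 = 1167 bp
Sorted largest to smallest: 3942, 1167, 816, 414, 350 bp.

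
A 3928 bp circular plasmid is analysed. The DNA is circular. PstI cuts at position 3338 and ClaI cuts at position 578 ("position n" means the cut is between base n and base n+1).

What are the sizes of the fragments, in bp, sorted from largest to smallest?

Combined cut positions (sorted): 578, 3338.
Circular molecule, 2 cuts → 2 fragments:
  3338 − 578 = 2760 bp
  wrap: 3928 − 3338 + 578 = 1168 bp
Sorted largest to smallest: 2760, 1168 bp.

2760, 1168 bp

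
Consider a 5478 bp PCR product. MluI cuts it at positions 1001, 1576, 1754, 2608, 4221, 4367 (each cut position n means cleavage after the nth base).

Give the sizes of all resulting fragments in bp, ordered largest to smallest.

1613, 1111, 1001, 854, 575, 178, 146 bp

Linear molecule, 6 cuts → 7 fragments:
  1001 − 0 = 1001 bp
  1576 − 1001 = 575 bp
  1754 − 1576 = 178 bp
  2608 − 1754 = 854 bp
  4221 − 2608 = 1613 bp
  4367 − 4221 = 146 bp
  5478 − 4367 = 1111 bp
Sorted largest to smallest: 1613, 1111, 1001, 854, 575, 178, 146 bp.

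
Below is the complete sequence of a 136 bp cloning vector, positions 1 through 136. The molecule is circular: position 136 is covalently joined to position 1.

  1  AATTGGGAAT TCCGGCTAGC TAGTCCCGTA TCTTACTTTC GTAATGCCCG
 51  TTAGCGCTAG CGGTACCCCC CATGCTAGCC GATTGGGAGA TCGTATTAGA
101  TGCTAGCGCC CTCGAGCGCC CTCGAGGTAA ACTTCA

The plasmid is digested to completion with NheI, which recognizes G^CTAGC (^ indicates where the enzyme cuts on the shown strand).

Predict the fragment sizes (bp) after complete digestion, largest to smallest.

NheI sites (GCTAGC) start at positions 15, 56, 74, 102.
NheI cuts after the first base of each site, so after positions 15, 56, 74, 102.
Circular molecule, 4 cuts → 4 fragments:
  16–56 → 41 bp
  57–74 → 18 bp
  75–102 → 28 bp
  103–136 then 1–15 → 34 + 15 = 49 bp
Sorted largest to smallest: 49, 41, 28, 18 bp.

49, 41, 28, 18 bp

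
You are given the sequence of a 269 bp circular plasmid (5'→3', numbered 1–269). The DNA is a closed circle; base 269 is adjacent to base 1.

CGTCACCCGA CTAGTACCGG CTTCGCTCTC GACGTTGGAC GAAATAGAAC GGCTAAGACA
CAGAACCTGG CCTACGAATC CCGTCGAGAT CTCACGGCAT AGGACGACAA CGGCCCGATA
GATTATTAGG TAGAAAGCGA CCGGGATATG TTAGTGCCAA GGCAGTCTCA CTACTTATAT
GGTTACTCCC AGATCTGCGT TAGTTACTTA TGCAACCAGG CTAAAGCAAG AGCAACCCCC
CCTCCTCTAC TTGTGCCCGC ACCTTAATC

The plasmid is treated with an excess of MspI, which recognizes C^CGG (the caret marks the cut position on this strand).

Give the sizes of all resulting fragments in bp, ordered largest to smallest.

MspI sites (CCGG) start at positions 17, 141.
MspI cuts after the first base of each site, so after positions 17, 141.
Circular molecule, 2 cuts → 2 fragments:
  18–141 → 124 bp
  142–269 then 1–17 → 128 + 17 = 145 bp
Sorted largest to smallest: 145, 124 bp.

145, 124 bp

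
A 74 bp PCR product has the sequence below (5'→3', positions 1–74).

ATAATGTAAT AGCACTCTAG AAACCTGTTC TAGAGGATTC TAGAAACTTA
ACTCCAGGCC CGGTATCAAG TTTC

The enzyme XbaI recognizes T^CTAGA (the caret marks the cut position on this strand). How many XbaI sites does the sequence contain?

TCTAGA occurs starting at positions 16, 29, 39.
XbaI cuts at 3 sites.

3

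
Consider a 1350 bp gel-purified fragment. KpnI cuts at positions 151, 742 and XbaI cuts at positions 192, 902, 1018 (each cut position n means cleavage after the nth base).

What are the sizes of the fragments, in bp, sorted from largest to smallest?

550, 332, 160, 151, 116, 41 bp

Combined cut positions (sorted): 151, 192, 742, 902, 1018.
Linear molecule, 5 cuts → 6 fragments:
  151 − 0 = 151 bp
  192 − 151 = 41 bp
  742 − 192 = 550 bp
  902 − 742 = 160 bp
  1018 − 902 = 116 bp
  1350 − 1018 = 332 bp
Sorted largest to smallest: 550, 332, 160, 151, 116, 41 bp.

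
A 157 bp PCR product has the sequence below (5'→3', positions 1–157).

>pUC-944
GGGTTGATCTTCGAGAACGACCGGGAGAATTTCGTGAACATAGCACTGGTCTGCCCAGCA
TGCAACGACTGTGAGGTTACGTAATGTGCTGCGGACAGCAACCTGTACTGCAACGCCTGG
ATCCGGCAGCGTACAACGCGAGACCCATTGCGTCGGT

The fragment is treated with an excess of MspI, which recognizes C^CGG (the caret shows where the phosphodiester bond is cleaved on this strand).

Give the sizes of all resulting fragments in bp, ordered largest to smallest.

102, 34, 21 bp

MspI sites (CCGG) start at positions 21, 123.
MspI cuts after the first base of each site, so after positions 21, 123.
Linear molecule, 2 cuts → 3 fragments:
  1–21 → 21 bp
  22–123 → 102 bp
  124–157 → 34 bp
Sorted largest to smallest: 102, 34, 21 bp.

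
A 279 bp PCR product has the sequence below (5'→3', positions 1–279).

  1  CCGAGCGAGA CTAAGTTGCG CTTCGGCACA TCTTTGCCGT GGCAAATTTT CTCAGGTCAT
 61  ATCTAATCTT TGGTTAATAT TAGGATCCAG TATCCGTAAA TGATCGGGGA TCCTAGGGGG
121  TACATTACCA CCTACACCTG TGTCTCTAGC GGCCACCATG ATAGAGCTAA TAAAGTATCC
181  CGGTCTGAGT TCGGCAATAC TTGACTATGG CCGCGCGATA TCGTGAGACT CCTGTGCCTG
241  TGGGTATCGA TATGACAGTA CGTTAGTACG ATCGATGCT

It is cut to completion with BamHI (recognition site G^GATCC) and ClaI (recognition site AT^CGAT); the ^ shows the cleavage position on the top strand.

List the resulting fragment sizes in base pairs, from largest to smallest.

139, 83, 25, 25, 7 bp

BamHI sites (GGATCC) start at positions 83, 108.
BamHI cuts after the first base of each site, so after positions 83, 108.
ClaI sites (ATCGAT) start at positions 246, 271.
ClaI cuts after base 2 of each site, so after positions 247, 272.
Combined cut positions: 83, 108, 247, 272.
Linear molecule, 4 cuts → 5 fragments:
  1–83 → 83 bp
  84–108 → 25 bp
  109–247 → 139 bp
  248–272 → 25 bp
  273–279 → 7 bp
Sorted largest to smallest: 139, 83, 25, 25, 7 bp.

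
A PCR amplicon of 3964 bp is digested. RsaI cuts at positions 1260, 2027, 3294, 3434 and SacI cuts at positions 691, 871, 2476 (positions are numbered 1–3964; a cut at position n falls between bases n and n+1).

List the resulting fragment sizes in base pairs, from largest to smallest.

Combined cut positions (sorted): 691, 871, 1260, 2027, 2476, 3294, 3434.
Linear molecule, 7 cuts → 8 fragments:
  691 − 0 = 691 bp
  871 − 691 = 180 bp
  1260 − 871 = 389 bp
  2027 − 1260 = 767 bp
  2476 − 2027 = 449 bp
  3294 − 2476 = 818 bp
  3434 − 3294 = 140 bp
  3964 − 3434 = 530 bp
Sorted largest to smallest: 818, 767, 691, 530, 449, 389, 180, 140 bp.

818, 767, 691, 530, 449, 389, 180, 140 bp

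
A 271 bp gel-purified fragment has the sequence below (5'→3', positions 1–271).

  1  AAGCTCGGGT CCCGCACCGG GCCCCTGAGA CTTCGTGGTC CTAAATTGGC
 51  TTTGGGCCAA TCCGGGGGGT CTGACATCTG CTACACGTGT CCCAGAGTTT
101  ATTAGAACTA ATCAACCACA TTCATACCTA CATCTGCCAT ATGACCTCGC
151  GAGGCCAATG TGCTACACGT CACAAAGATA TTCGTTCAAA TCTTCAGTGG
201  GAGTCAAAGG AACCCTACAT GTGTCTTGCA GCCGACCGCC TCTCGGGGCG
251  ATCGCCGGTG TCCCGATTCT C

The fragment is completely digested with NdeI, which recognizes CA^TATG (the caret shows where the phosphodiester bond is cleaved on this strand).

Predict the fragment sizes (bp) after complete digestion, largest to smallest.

The NdeI site (CATATG) starts at position 138.
NdeI cuts after base 2 of each site, so after position 139.
Linear molecule, 1 cut → 2 fragments:
  1–139 → 139 bp
  140–271 → 132 bp
Sorted largest to smallest: 139, 132 bp.

139, 132 bp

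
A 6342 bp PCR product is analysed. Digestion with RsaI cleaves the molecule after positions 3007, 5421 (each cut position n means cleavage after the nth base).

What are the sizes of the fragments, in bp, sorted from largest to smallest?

3007, 2414, 921 bp

Linear molecule, 2 cuts → 3 fragments:
  3007 − 0 = 3007 bp
  5421 − 3007 = 2414 bp
  6342 − 5421 = 921 bp
Sorted largest to smallest: 3007, 2414, 921 bp.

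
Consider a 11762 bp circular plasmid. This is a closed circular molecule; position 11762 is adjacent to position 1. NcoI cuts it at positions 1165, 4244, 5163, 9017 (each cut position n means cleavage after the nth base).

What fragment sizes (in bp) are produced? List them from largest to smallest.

3910, 3854, 3079, 919 bp

Circular molecule, 4 cuts → 4 fragments:
  4244 − 1165 = 3079 bp
  5163 − 4244 = 919 bp
  9017 − 5163 = 3854 bp
  wrap: 11762 − 9017 + 1165 = 3910 bp
Sorted largest to smallest: 3910, 3854, 3079, 919 bp.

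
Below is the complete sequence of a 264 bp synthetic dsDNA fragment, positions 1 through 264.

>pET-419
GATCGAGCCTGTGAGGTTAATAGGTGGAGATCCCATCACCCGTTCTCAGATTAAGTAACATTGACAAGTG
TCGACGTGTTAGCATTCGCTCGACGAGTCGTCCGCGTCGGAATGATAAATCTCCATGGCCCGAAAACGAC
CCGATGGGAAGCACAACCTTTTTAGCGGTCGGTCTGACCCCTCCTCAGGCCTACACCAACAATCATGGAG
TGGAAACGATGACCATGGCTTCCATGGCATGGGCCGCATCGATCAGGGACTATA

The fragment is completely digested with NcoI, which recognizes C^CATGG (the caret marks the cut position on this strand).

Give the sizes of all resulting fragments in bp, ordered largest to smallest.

123, 100, 32, 9 bp

NcoI sites (CCATGG) start at positions 123, 223, 232.
NcoI cuts after the first base of each site, so after positions 123, 223, 232.
Linear molecule, 3 cuts → 4 fragments:
  1–123 → 123 bp
  124–223 → 100 bp
  224–232 → 9 bp
  233–264 → 32 bp
Sorted largest to smallest: 123, 100, 32, 9 bp.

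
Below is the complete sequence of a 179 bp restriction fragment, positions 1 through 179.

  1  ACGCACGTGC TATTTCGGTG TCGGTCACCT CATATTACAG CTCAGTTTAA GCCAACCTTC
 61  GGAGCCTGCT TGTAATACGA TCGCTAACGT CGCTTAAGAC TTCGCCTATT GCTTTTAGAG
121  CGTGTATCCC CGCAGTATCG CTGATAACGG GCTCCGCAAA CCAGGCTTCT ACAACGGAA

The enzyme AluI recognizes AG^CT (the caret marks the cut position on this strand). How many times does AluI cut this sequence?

AGCT occurs starting at position 39.
AluI cuts at 1 site.

1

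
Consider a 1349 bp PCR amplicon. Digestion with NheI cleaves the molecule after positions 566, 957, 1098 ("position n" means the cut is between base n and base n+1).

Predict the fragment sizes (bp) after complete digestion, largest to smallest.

Linear molecule, 3 cuts → 4 fragments:
  566 − 0 = 566 bp
  957 − 566 = 391 bp
  1098 − 957 = 141 bp
  1349 − 1098 = 251 bp
Sorted largest to smallest: 566, 391, 251, 141 bp.

566, 391, 251, 141 bp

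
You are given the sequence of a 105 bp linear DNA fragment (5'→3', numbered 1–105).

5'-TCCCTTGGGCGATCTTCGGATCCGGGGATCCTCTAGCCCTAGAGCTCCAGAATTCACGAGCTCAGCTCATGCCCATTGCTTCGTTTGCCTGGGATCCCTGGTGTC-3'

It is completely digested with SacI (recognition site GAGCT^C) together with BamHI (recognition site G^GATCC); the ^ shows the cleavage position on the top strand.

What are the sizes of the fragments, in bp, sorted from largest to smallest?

30, 20, 18, 16, 13, 8 bp

SacI sites (GAGCTC) start at positions 42, 58.
SacI cuts after base 5 of each site (before the last base), so after positions 46, 62.
BamHI sites (GGATCC) start at positions 18, 26, 92.
BamHI cuts after the first base of each site, so after positions 18, 26, 92.
Combined cut positions: 18, 26, 46, 62, 92.
Linear molecule, 5 cuts → 6 fragments:
  1–18 → 18 bp
  19–26 → 8 bp
  27–46 → 20 bp
  47–62 → 16 bp
  63–92 → 30 bp
  93–105 → 13 bp
Sorted largest to smallest: 30, 20, 18, 16, 13, 8 bp.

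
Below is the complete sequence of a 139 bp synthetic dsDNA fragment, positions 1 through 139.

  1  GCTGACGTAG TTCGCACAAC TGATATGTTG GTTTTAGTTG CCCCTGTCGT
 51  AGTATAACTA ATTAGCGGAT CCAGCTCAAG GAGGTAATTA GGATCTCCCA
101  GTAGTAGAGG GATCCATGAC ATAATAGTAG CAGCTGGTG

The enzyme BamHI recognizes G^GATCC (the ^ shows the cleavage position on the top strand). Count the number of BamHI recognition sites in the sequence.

2

GGATCC occurs starting at positions 67, 110.
BamHI cuts at 2 sites.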